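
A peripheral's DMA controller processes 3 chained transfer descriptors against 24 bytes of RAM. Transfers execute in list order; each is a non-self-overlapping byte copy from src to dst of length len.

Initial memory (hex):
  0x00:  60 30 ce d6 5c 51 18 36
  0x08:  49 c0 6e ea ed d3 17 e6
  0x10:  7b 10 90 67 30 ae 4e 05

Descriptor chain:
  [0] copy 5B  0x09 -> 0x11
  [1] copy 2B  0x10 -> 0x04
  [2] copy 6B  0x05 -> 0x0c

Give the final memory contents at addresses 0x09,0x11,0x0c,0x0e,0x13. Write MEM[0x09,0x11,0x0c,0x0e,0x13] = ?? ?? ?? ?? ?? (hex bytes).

MEM[0x09,0x11,0x0c,0x0e,0x13] = c0 6e c0 36 ea

  after D0: wrote 5B at 0x11 = c06eeaedd3
  after D1: wrote 2B at 0x04 = 7bc0
  after D2: wrote 6B at 0x0c = c0183649c06e
query mem[0x09]=0xc0, mem[0x11]=0x6e, mem[0x0c]=0xc0, mem[0x0e]=0x36, mem[0x13]=0xea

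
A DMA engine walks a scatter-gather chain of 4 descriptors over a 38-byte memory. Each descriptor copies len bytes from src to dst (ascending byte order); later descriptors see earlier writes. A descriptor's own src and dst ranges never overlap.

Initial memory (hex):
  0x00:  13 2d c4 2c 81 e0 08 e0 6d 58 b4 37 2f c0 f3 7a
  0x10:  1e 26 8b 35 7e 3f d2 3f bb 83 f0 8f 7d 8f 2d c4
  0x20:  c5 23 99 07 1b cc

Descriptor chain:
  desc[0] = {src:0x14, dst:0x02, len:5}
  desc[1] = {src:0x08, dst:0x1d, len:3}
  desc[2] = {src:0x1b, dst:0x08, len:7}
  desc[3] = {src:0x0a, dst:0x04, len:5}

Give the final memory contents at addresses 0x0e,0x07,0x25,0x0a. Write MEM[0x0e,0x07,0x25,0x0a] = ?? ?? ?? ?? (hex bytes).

#0 dst[0x02+5] := {0x7e,0x3f,0xd2,0x3f,0xbb}
#1 dst[0x1d+3] := {0x6d,0x58,0xb4}
#2 dst[0x08+7] := {0x8f,0x7d,0x6d,0x58,0xb4,0xc5,0x23}
#3 dst[0x04+5] := {0x6d,0x58,0xb4,0xc5,0x23}
query mem[0x0e]=0x23, mem[0x07]=0xc5, mem[0x25]=0xcc, mem[0x0a]=0x6d

MEM[0x0e,0x07,0x25,0x0a] = 23 c5 cc 6d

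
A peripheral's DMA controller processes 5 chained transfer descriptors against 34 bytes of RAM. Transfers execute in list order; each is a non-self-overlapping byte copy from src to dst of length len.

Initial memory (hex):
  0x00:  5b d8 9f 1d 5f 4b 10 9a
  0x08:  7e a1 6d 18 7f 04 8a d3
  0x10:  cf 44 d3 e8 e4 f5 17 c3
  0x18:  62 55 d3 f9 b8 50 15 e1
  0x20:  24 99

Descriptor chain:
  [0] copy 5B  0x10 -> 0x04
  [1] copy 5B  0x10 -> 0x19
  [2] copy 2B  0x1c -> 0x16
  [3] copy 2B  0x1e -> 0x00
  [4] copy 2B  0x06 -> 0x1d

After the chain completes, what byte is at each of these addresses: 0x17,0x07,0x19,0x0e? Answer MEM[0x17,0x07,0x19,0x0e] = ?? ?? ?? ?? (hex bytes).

#0 dst[0x04+5] := {0xcf,0x44,0xd3,0xe8,0xe4}
#1 dst[0x19+5] := {0xcf,0x44,0xd3,0xe8,0xe4}
#2 dst[0x16+2] := {0xe8,0xe4}
#3 dst[0x00+2] := {0x15,0xe1}
#4 dst[0x1d+2] := {0xd3,0xe8}
query mem[0x17]=0xe4, mem[0x07]=0xe8, mem[0x19]=0xcf, mem[0x0e]=0x8a

MEM[0x17,0x07,0x19,0x0e] = e4 e8 cf 8a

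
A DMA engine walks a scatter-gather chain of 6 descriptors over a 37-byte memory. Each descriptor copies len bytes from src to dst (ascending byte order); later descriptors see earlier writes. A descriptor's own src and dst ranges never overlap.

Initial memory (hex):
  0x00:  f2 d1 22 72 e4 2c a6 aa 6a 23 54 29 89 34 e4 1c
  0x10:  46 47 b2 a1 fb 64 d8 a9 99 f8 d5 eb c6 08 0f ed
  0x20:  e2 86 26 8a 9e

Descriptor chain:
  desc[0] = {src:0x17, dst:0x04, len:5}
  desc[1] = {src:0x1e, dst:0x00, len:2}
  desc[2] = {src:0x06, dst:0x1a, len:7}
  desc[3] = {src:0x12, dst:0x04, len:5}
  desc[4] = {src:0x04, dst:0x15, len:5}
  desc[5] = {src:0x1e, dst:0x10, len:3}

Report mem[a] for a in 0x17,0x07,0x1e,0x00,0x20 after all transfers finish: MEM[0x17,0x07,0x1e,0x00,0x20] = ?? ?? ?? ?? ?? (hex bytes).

#0 dst[0x04+5] := {0xa9,0x99,0xf8,0xd5,0xeb}
#1 dst[0x00+2] := {0x0f,0xed}
#2 dst[0x1a+7] := {0xf8,0xd5,0xeb,0x23,0x54,0x29,0x89}
#3 dst[0x04+5] := {0xb2,0xa1,0xfb,0x64,0xd8}
#4 dst[0x15+5] := {0xb2,0xa1,0xfb,0x64,0xd8}
#5 dst[0x10+3] := {0x54,0x29,0x89}
query mem[0x17]=0xfb, mem[0x07]=0x64, mem[0x1e]=0x54, mem[0x00]=0x0f, mem[0x20]=0x89

MEM[0x17,0x07,0x1e,0x00,0x20] = fb 64 54 0f 89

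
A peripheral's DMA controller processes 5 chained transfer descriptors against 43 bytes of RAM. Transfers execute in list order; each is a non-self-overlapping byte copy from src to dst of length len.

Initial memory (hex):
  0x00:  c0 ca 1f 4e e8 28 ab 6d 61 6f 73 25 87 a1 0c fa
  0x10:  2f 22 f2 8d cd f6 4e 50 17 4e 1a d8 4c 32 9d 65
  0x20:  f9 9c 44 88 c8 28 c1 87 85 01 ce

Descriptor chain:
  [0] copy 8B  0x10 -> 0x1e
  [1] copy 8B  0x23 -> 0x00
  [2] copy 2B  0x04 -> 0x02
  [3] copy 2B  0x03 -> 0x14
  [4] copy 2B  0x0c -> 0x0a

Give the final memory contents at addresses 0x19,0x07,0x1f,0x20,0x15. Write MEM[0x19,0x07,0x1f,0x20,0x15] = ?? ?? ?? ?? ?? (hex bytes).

#0 dst[0x1e+8] := {0x2f,0x22,0xf2,0x8d,0xcd,0xf6,0x4e,0x50}
#1 dst[0x00+8] := {0xf6,0x4e,0x50,0xc1,0x87,0x85,0x01,0xce}
#2 dst[0x02+2] := {0x87,0x85}
#3 dst[0x14+2] := {0x85,0x87}
#4 dst[0x0a+2] := {0x87,0xa1}
query mem[0x19]=0x4e, mem[0x07]=0xce, mem[0x1f]=0x22, mem[0x20]=0xf2, mem[0x15]=0x87

MEM[0x19,0x07,0x1f,0x20,0x15] = 4e ce 22 f2 87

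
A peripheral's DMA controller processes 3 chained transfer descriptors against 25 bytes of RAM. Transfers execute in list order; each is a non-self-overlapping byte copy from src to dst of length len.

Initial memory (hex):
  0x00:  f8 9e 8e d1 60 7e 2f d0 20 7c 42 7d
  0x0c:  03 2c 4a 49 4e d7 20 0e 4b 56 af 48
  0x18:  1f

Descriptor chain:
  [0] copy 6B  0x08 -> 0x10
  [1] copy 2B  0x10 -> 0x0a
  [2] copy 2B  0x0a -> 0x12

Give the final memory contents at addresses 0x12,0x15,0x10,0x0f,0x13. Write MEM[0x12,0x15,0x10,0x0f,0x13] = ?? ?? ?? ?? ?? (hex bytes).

MEM[0x12,0x15,0x10,0x0f,0x13] = 20 2c 20 49 7c

#0 dst[0x10+6] := {0x20,0x7c,0x42,0x7d,0x03,0x2c}
#1 dst[0x0a+2] := {0x20,0x7c}
#2 dst[0x12+2] := {0x20,0x7c}
query mem[0x12]=0x20, mem[0x15]=0x2c, mem[0x10]=0x20, mem[0x0f]=0x49, mem[0x13]=0x7c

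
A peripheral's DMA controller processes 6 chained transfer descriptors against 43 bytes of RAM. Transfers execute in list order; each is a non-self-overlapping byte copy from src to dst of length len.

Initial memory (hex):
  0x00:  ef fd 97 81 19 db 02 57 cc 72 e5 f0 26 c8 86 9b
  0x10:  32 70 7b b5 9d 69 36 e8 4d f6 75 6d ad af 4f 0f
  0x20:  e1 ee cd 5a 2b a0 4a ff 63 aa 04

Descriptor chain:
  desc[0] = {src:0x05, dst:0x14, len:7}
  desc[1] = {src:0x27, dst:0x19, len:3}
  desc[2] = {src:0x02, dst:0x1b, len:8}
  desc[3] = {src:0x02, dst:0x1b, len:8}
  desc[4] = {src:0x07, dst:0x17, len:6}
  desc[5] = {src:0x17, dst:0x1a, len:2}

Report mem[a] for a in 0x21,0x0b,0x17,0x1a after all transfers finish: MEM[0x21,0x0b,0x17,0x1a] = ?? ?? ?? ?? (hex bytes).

  after D0: wrote 7B at 0x14 = db0257cc72e5f0
  after D1: wrote 3B at 0x19 = ff63aa
  after D2: wrote 8B at 0x1b = 978119db0257cc72
  after D3: wrote 8B at 0x1b = 978119db0257cc72
  after D4: wrote 6B at 0x17 = 57cc72e5f026
  after D5: wrote 2B at 0x1a = 57cc
query mem[0x21]=0xcc, mem[0x0b]=0xf0, mem[0x17]=0x57, mem[0x1a]=0x57

MEM[0x21,0x0b,0x17,0x1a] = cc f0 57 57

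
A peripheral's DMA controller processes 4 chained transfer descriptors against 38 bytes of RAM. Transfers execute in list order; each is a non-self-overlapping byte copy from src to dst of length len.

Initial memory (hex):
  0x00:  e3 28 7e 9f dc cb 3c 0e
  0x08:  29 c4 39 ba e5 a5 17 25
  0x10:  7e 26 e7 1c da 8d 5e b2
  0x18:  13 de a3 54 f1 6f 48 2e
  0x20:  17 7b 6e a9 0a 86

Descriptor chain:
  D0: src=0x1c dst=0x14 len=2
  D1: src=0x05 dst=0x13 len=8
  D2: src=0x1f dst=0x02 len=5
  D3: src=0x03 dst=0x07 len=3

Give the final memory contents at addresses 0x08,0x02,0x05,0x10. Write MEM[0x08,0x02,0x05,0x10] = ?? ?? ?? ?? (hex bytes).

MEM[0x08,0x02,0x05,0x10] = 7b 2e 6e 7e

#0 dst[0x14+2] := {0xf1,0x6f}
#1 dst[0x13+8] := {0xcb,0x3c,0x0e,0x29,0xc4,0x39,0xba,0xe5}
#2 dst[0x02+5] := {0x2e,0x17,0x7b,0x6e,0xa9}
#3 dst[0x07+3] := {0x17,0x7b,0x6e}
query mem[0x08]=0x7b, mem[0x02]=0x2e, mem[0x05]=0x6e, mem[0x10]=0x7e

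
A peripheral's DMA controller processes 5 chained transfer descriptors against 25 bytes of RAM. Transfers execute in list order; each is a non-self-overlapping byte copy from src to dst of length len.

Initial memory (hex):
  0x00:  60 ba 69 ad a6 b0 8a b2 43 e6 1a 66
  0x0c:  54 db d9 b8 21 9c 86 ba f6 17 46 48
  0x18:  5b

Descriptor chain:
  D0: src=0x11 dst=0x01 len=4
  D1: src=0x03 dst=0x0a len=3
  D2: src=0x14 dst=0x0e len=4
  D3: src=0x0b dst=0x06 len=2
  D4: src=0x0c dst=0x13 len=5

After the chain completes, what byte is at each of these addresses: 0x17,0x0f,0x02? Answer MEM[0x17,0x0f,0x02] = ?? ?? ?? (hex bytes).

D0: mem[0x01..0x04] <- [9c 86 ba f6]
D1: mem[0x0a..0x0c] <- [ba f6 b0]
D2: mem[0x0e..0x11] <- [f6 17 46 48]
D3: mem[0x06..0x07] <- [f6 b0]
D4: mem[0x13..0x17] <- [b0 db f6 17 46]
query mem[0x17]=0x46, mem[0x0f]=0x17, mem[0x02]=0x86

MEM[0x17,0x0f,0x02] = 46 17 86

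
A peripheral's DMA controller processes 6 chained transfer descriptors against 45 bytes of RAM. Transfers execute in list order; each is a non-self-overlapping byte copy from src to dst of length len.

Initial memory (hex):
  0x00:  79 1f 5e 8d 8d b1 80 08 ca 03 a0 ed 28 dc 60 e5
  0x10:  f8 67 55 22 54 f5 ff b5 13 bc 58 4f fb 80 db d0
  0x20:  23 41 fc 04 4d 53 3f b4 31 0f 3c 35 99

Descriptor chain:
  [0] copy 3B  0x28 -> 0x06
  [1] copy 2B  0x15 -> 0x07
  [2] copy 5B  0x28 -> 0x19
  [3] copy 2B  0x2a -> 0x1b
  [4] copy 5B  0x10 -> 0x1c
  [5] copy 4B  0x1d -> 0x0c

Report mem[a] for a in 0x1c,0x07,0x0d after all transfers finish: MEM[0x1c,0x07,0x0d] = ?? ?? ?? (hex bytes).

D0: mem[0x06..0x08] <- [31 0f 3c]
D1: mem[0x07..0x08] <- [f5 ff]
D2: mem[0x19..0x1d] <- [31 0f 3c 35 99]
D3: mem[0x1b..0x1c] <- [3c 35]
D4: mem[0x1c..0x20] <- [f8 67 55 22 54]
D5: mem[0x0c..0x0f] <- [67 55 22 54]
query mem[0x1c]=0xf8, mem[0x07]=0xf5, mem[0x0d]=0x55

MEM[0x1c,0x07,0x0d] = f8 f5 55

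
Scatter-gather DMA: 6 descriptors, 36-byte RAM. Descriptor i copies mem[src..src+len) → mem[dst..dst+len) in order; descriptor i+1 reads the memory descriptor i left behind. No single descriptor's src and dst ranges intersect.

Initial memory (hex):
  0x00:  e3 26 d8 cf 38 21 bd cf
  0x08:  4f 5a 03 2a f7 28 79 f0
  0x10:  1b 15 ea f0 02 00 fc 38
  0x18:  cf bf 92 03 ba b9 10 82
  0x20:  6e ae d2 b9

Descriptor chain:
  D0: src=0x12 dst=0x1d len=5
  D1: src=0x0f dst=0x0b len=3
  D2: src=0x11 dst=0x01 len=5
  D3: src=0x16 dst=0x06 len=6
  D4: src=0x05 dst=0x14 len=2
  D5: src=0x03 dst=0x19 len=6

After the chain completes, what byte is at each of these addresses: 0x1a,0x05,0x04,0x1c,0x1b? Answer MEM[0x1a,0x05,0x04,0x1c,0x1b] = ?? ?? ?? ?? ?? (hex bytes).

D0: mem[0x1d..0x21] <- [ea f0 02 00 fc]
D1: mem[0x0b..0x0d] <- [f0 1b 15]
D2: mem[0x01..0x05] <- [15 ea f0 02 00]
D3: mem[0x06..0x0b] <- [fc 38 cf bf 92 03]
D4: mem[0x14..0x15] <- [00 fc]
D5: mem[0x19..0x1e] <- [f0 02 00 fc 38 cf]
query mem[0x1a]=0x02, mem[0x05]=0x00, mem[0x04]=0x02, mem[0x1c]=0xfc, mem[0x1b]=0x00

MEM[0x1a,0x05,0x04,0x1c,0x1b] = 02 00 02 fc 00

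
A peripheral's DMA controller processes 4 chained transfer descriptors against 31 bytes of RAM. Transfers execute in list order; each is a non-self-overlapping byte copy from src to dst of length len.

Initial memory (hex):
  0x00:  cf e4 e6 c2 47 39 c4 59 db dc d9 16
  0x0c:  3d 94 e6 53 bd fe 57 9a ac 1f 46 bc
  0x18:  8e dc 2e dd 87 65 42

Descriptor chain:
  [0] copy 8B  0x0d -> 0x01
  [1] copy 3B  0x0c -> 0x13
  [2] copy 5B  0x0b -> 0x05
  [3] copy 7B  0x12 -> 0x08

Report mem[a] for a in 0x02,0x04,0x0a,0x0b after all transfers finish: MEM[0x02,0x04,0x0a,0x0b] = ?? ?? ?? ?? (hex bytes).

D0: mem[0x01..0x08] <- [94 e6 53 bd fe 57 9a ac]
D1: mem[0x13..0x15] <- [3d 94 e6]
D2: mem[0x05..0x09] <- [16 3d 94 e6 53]
D3: mem[0x08..0x0e] <- [57 3d 94 e6 46 bc 8e]
query mem[0x02]=0xe6, mem[0x04]=0xbd, mem[0x0a]=0x94, mem[0x0b]=0xe6

MEM[0x02,0x04,0x0a,0x0b] = e6 bd 94 e6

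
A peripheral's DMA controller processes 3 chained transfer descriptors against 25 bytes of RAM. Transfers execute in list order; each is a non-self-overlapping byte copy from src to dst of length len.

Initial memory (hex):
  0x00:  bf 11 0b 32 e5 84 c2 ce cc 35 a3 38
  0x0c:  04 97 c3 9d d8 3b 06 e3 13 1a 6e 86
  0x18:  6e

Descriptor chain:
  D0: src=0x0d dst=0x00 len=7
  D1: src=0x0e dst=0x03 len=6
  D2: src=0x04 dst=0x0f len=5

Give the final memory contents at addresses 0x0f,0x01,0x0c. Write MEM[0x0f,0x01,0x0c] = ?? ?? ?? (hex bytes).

MEM[0x0f,0x01,0x0c] = 9d c3 04

[0] 0x0d->0x00 len=7 : 97 c3 9d d8 3b 06 e3
[1] 0x0e->0x03 len=6 : c3 9d d8 3b 06 e3
[2] 0x04->0x0f len=5 : 9d d8 3b 06 e3
query mem[0x0f]=0x9d, mem[0x01]=0xc3, mem[0x0c]=0x04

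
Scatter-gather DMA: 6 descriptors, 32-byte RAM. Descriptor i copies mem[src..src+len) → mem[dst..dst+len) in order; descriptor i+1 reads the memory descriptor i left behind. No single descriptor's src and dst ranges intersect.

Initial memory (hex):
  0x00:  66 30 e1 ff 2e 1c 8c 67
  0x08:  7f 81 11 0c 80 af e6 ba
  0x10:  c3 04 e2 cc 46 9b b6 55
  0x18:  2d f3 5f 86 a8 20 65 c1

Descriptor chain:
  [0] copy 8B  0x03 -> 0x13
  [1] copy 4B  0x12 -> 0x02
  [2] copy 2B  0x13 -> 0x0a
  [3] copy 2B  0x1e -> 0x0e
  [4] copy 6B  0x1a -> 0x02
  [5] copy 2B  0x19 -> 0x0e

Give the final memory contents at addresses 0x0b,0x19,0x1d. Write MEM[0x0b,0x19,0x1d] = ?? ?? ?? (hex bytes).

[0] 0x03->0x13 len=8 : ff 2e 1c 8c 67 7f 81 11
[1] 0x12->0x02 len=4 : e2 ff 2e 1c
[2] 0x13->0x0a len=2 : ff 2e
[3] 0x1e->0x0e len=2 : 65 c1
[4] 0x1a->0x02 len=6 : 11 86 a8 20 65 c1
[5] 0x19->0x0e len=2 : 81 11
query mem[0x0b]=0x2e, mem[0x19]=0x81, mem[0x1d]=0x20

MEM[0x0b,0x19,0x1d] = 2e 81 20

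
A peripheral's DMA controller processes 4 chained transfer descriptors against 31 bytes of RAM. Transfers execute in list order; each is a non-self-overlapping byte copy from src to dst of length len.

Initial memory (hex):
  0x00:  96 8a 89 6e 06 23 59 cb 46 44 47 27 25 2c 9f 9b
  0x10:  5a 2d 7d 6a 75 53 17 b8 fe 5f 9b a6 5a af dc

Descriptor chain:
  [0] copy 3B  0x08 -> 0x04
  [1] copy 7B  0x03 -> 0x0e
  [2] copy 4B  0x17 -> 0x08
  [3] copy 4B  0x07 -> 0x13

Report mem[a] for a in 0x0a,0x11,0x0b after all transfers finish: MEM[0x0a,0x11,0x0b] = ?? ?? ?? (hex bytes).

MEM[0x0a,0x11,0x0b] = 5f 47 9b

#0 dst[0x04+3] := {0x46,0x44,0x47}
#1 dst[0x0e+7] := {0x6e,0x46,0x44,0x47,0xcb,0x46,0x44}
#2 dst[0x08+4] := {0xb8,0xfe,0x5f,0x9b}
#3 dst[0x13+4] := {0xcb,0xb8,0xfe,0x5f}
query mem[0x0a]=0x5f, mem[0x11]=0x47, mem[0x0b]=0x9b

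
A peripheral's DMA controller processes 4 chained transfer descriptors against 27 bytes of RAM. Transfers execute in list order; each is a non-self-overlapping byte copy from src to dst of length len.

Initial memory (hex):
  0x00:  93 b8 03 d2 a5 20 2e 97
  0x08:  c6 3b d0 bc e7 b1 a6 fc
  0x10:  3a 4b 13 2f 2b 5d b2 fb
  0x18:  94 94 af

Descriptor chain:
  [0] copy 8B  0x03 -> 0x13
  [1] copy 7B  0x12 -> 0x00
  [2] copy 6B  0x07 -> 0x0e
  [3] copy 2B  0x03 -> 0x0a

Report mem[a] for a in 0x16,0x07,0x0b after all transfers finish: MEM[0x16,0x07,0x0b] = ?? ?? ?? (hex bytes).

D0: mem[0x13..0x1a] <- [d2 a5 20 2e 97 c6 3b d0]
D1: mem[0x00..0x06] <- [13 d2 a5 20 2e 97 c6]
D2: mem[0x0e..0x13] <- [97 c6 3b d0 bc e7]
D3: mem[0x0a..0x0b] <- [20 2e]
query mem[0x16]=0x2e, mem[0x07]=0x97, mem[0x0b]=0x2e

MEM[0x16,0x07,0x0b] = 2e 97 2e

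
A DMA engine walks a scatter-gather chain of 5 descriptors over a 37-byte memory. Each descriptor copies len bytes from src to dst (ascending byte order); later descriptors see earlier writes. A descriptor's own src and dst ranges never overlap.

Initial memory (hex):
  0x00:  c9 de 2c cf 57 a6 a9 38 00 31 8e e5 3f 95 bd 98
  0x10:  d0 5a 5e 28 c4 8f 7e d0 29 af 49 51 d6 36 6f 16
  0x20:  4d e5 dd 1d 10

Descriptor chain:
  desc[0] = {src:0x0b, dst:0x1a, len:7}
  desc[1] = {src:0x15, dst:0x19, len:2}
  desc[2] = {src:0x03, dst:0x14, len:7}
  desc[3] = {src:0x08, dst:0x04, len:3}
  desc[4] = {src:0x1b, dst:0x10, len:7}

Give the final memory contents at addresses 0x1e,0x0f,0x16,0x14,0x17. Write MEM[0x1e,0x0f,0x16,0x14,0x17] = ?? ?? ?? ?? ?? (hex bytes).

MEM[0x1e,0x0f,0x16,0x14,0x17] = 98 98 e5 d0 a9

  after D0: wrote 7B at 0x1a = e53f95bd98d05a
  after D1: wrote 2B at 0x19 = 8f7e
  after D2: wrote 7B at 0x14 = cf57a6a9380031
  after D3: wrote 3B at 0x04 = 00318e
  after D4: wrote 7B at 0x10 = 3f95bd98d05ae5
query mem[0x1e]=0x98, mem[0x0f]=0x98, mem[0x16]=0xe5, mem[0x14]=0xd0, mem[0x17]=0xa9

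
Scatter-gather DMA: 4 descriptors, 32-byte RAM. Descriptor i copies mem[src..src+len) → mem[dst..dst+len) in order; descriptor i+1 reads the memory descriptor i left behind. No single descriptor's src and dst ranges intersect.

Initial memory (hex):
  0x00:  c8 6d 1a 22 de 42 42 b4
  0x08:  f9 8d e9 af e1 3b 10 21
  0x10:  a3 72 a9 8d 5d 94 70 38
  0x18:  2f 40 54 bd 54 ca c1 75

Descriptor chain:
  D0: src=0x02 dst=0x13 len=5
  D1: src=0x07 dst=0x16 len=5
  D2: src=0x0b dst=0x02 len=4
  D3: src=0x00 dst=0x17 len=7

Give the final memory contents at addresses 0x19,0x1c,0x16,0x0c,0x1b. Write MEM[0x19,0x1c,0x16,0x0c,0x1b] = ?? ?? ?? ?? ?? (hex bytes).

MEM[0x19,0x1c,0x16,0x0c,0x1b] = af 10 b4 e1 3b

#0 dst[0x13+5] := {0x1a,0x22,0xde,0x42,0x42}
#1 dst[0x16+5] := {0xb4,0xf9,0x8d,0xe9,0xaf}
#2 dst[0x02+4] := {0xaf,0xe1,0x3b,0x10}
#3 dst[0x17+7] := {0xc8,0x6d,0xaf,0xe1,0x3b,0x10,0x42}
query mem[0x19]=0xaf, mem[0x1c]=0x10, mem[0x16]=0xb4, mem[0x0c]=0xe1, mem[0x1b]=0x3b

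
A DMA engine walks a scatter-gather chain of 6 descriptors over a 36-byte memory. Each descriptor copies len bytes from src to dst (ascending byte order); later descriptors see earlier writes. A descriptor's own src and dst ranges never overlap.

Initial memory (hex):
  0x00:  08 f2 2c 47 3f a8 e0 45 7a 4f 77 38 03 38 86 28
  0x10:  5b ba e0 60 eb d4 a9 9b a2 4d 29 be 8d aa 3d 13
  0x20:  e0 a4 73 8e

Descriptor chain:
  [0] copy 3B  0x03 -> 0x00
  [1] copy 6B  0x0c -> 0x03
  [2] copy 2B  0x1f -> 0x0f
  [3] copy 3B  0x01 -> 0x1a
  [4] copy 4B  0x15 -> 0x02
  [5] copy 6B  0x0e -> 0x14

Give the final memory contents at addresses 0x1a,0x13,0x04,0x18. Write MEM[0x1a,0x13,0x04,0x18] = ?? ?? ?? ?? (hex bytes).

MEM[0x1a,0x13,0x04,0x18] = 3f 60 9b e0

[0] 0x03->0x00 len=3 : 47 3f a8
[1] 0x0c->0x03 len=6 : 03 38 86 28 5b ba
[2] 0x1f->0x0f len=2 : 13 e0
[3] 0x01->0x1a len=3 : 3f a8 03
[4] 0x15->0x02 len=4 : d4 a9 9b a2
[5] 0x0e->0x14 len=6 : 86 13 e0 ba e0 60
query mem[0x1a]=0x3f, mem[0x13]=0x60, mem[0x04]=0x9b, mem[0x18]=0xe0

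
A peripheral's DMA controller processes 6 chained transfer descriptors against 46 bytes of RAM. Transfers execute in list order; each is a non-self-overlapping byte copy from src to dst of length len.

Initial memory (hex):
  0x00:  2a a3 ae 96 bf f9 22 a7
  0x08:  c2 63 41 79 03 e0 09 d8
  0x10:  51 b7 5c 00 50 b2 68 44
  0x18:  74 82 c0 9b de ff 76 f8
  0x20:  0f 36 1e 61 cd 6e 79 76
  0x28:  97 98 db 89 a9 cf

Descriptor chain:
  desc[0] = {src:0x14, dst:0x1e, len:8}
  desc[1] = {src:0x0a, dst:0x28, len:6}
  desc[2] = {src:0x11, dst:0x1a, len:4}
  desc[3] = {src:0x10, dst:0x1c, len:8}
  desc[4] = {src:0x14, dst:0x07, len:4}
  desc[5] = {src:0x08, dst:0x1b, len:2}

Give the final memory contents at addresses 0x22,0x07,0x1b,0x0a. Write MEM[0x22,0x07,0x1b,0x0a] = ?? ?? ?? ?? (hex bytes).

MEM[0x22,0x07,0x1b,0x0a] = 68 50 b2 44

[0] 0x14->0x1e len=8 : 50 b2 68 44 74 82 c0 9b
[1] 0x0a->0x28 len=6 : 41 79 03 e0 09 d8
[2] 0x11->0x1a len=4 : b7 5c 00 50
[3] 0x10->0x1c len=8 : 51 b7 5c 00 50 b2 68 44
[4] 0x14->0x07 len=4 : 50 b2 68 44
[5] 0x08->0x1b len=2 : b2 68
query mem[0x22]=0x68, mem[0x07]=0x50, mem[0x1b]=0xb2, mem[0x0a]=0x44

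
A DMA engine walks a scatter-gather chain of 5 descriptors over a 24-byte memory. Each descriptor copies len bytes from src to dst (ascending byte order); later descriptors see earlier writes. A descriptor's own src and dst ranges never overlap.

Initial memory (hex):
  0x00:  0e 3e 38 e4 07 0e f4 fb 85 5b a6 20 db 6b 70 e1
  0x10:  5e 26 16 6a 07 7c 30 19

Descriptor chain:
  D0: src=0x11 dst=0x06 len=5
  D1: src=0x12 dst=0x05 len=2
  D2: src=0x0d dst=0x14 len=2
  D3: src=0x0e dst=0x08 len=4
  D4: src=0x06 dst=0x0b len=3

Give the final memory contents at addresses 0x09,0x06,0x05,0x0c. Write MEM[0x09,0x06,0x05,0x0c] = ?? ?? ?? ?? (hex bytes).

[0] 0x11->0x06 len=5 : 26 16 6a 07 7c
[1] 0x12->0x05 len=2 : 16 6a
[2] 0x0d->0x14 len=2 : 6b 70
[3] 0x0e->0x08 len=4 : 70 e1 5e 26
[4] 0x06->0x0b len=3 : 6a 16 70
query mem[0x09]=0xe1, mem[0x06]=0x6a, mem[0x05]=0x16, mem[0x0c]=0x16

MEM[0x09,0x06,0x05,0x0c] = e1 6a 16 16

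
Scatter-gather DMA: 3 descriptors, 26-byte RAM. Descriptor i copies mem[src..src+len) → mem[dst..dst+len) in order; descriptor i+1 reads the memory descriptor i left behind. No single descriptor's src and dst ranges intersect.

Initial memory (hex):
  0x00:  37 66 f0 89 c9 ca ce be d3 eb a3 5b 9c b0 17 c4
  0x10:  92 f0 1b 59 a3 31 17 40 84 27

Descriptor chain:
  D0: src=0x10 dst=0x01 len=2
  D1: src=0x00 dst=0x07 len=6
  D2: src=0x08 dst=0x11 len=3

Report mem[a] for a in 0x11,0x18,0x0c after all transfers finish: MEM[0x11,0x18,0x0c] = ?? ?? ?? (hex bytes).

MEM[0x11,0x18,0x0c] = 92 84 ca

  after D0: wrote 2B at 0x01 = 92f0
  after D1: wrote 6B at 0x07 = 3792f089c9ca
  after D2: wrote 3B at 0x11 = 92f089
query mem[0x11]=0x92, mem[0x18]=0x84, mem[0x0c]=0xca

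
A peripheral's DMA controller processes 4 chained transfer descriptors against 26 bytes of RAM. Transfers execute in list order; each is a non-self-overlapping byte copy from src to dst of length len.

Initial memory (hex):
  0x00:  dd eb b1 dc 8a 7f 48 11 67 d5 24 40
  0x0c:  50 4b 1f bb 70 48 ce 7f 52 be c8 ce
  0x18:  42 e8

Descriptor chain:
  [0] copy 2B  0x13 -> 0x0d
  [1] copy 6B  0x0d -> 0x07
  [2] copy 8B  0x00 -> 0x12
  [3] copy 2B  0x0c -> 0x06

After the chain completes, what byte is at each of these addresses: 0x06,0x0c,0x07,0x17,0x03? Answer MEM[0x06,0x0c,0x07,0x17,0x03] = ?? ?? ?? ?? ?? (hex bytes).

[0] 0x13->0x0d len=2 : 7f 52
[1] 0x0d->0x07 len=6 : 7f 52 bb 70 48 ce
[2] 0x00->0x12 len=8 : dd eb b1 dc 8a 7f 48 7f
[3] 0x0c->0x06 len=2 : ce 7f
query mem[0x06]=0xce, mem[0x0c]=0xce, mem[0x07]=0x7f, mem[0x17]=0x7f, mem[0x03]=0xdc

MEM[0x06,0x0c,0x07,0x17,0x03] = ce ce 7f 7f dc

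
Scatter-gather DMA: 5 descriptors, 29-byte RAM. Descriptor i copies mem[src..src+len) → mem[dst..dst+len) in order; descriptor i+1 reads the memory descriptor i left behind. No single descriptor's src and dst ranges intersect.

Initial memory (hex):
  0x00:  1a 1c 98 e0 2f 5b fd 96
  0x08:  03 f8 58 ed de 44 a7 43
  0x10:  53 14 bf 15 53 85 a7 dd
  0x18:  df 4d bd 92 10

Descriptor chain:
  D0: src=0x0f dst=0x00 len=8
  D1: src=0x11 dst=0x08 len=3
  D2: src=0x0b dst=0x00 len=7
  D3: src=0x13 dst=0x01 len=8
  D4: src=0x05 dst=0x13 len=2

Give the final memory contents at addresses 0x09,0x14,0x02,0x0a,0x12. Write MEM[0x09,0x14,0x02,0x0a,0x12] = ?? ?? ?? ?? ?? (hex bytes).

#0 dst[0x00+8] := {0x43,0x53,0x14,0xbf,0x15,0x53,0x85,0xa7}
#1 dst[0x08+3] := {0x14,0xbf,0x15}
#2 dst[0x00+7] := {0xed,0xde,0x44,0xa7,0x43,0x53,0x14}
#3 dst[0x01+8] := {0x15,0x53,0x85,0xa7,0xdd,0xdf,0x4d,0xbd}
#4 dst[0x13+2] := {0xdd,0xdf}
query mem[0x09]=0xbf, mem[0x14]=0xdf, mem[0x02]=0x53, mem[0x0a]=0x15, mem[0x12]=0xbf

MEM[0x09,0x14,0x02,0x0a,0x12] = bf df 53 15 bf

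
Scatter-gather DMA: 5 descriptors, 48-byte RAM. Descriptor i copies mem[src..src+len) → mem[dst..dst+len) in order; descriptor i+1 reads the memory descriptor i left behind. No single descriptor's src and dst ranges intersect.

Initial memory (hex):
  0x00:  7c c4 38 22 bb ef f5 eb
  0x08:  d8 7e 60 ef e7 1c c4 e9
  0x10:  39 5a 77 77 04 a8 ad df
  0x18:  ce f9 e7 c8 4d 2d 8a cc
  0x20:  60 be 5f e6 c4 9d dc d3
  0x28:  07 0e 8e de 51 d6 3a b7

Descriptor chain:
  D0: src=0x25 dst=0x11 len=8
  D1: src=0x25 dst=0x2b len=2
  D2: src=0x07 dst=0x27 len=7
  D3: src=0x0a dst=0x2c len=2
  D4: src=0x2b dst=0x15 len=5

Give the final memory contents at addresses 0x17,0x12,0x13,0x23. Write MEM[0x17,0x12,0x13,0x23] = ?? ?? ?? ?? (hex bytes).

MEM[0x17,0x12,0x13,0x23] = ef dc d3 e6

[0] 0x25->0x11 len=8 : 9d dc d3 07 0e 8e de 51
[1] 0x25->0x2b len=2 : 9d dc
[2] 0x07->0x27 len=7 : eb d8 7e 60 ef e7 1c
[3] 0x0a->0x2c len=2 : 60 ef
[4] 0x2b->0x15 len=5 : ef 60 ef 3a b7
query mem[0x17]=0xef, mem[0x12]=0xdc, mem[0x13]=0xd3, mem[0x23]=0xe6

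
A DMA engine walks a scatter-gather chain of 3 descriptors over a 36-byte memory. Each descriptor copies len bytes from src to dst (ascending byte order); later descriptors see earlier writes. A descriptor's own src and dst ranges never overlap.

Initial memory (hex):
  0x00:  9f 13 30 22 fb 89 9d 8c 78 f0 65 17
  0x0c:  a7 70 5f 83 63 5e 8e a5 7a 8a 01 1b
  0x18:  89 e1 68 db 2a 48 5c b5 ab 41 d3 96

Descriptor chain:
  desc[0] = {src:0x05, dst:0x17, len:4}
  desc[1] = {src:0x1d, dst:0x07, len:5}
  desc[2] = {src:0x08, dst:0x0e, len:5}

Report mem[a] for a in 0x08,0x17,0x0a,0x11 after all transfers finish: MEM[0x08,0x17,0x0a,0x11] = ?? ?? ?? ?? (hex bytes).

D0: mem[0x17..0x1a] <- [89 9d 8c 78]
D1: mem[0x07..0x0b] <- [48 5c b5 ab 41]
D2: mem[0x0e..0x12] <- [5c b5 ab 41 a7]
query mem[0x08]=0x5c, mem[0x17]=0x89, mem[0x0a]=0xab, mem[0x11]=0x41

MEM[0x08,0x17,0x0a,0x11] = 5c 89 ab 41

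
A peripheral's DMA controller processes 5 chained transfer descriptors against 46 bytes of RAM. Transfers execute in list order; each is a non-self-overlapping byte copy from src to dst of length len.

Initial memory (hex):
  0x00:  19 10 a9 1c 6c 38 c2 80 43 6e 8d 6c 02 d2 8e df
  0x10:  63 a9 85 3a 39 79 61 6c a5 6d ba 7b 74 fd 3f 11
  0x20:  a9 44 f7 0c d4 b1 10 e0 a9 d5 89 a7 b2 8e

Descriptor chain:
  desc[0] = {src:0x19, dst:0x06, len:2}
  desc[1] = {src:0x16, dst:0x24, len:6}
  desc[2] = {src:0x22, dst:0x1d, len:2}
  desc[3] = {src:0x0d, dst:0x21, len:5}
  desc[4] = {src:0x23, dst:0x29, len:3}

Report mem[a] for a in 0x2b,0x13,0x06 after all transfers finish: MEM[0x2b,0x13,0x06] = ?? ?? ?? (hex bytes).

[0] 0x19->0x06 len=2 : 6d ba
[1] 0x16->0x24 len=6 : 61 6c a5 6d ba 7b
[2] 0x22->0x1d len=2 : f7 0c
[3] 0x0d->0x21 len=5 : d2 8e df 63 a9
[4] 0x23->0x29 len=3 : df 63 a9
query mem[0x2b]=0xa9, mem[0x13]=0x3a, mem[0x06]=0x6d

MEM[0x2b,0x13,0x06] = a9 3a 6d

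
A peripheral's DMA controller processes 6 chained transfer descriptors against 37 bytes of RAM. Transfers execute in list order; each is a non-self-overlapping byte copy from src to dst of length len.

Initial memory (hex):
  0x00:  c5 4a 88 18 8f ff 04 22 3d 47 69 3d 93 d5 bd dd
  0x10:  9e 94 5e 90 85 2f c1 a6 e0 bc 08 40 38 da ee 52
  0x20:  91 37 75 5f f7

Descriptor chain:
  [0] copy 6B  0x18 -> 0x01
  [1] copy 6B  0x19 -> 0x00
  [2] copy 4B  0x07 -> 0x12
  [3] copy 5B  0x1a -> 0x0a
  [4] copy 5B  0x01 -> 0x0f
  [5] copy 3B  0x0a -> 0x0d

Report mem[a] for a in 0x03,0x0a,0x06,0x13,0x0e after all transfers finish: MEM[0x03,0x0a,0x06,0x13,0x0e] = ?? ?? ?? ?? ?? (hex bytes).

MEM[0x03,0x0a,0x06,0x13,0x0e] = 38 08 da ee 40

D0: mem[0x01..0x06] <- [e0 bc 08 40 38 da]
D1: mem[0x00..0x05] <- [bc 08 40 38 da ee]
D2: mem[0x12..0x15] <- [22 3d 47 69]
D3: mem[0x0a..0x0e] <- [08 40 38 da ee]
D4: mem[0x0f..0x13] <- [08 40 38 da ee]
D5: mem[0x0d..0x0f] <- [08 40 38]
query mem[0x03]=0x38, mem[0x0a]=0x08, mem[0x06]=0xda, mem[0x13]=0xee, mem[0x0e]=0x40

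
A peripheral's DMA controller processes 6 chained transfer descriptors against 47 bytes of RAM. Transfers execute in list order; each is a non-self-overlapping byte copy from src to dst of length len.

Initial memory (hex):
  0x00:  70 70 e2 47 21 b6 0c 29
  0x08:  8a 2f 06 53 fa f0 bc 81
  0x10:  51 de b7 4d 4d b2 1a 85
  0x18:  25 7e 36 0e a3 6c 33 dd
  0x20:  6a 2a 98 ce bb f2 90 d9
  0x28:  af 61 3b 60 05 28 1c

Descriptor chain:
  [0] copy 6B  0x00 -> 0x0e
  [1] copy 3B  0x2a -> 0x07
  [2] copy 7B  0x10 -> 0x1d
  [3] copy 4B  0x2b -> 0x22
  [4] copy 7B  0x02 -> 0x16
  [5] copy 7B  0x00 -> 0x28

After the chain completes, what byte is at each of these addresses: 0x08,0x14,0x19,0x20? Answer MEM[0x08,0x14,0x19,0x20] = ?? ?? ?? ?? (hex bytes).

  after D0: wrote 6B at 0x0e = 7070e24721b6
  after D1: wrote 3B at 0x07 = 3b6005
  after D2: wrote 7B at 0x1d = e24721b64db21a
  after D3: wrote 4B at 0x22 = 6005281c
  after D4: wrote 7B at 0x16 = e24721b60c3b60
  after D5: wrote 7B at 0x28 = 7070e24721b60c
query mem[0x08]=0x60, mem[0x14]=0x4d, mem[0x19]=0xb6, mem[0x20]=0xb6

MEM[0x08,0x14,0x19,0x20] = 60 4d b6 b6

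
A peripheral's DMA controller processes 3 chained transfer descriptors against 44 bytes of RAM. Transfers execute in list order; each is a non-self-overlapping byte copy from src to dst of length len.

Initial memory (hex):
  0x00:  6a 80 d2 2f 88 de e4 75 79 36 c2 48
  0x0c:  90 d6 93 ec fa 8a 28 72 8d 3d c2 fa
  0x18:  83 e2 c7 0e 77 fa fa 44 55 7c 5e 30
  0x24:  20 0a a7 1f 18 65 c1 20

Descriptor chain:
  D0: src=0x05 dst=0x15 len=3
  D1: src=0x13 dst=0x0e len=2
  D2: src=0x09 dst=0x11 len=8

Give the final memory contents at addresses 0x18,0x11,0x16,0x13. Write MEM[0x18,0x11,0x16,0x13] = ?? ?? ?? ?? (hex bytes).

MEM[0x18,0x11,0x16,0x13] = fa 36 72 48

  after D0: wrote 3B at 0x15 = dee475
  after D1: wrote 2B at 0x0e = 728d
  after D2: wrote 8B at 0x11 = 36c24890d6728dfa
query mem[0x18]=0xfa, mem[0x11]=0x36, mem[0x16]=0x72, mem[0x13]=0x48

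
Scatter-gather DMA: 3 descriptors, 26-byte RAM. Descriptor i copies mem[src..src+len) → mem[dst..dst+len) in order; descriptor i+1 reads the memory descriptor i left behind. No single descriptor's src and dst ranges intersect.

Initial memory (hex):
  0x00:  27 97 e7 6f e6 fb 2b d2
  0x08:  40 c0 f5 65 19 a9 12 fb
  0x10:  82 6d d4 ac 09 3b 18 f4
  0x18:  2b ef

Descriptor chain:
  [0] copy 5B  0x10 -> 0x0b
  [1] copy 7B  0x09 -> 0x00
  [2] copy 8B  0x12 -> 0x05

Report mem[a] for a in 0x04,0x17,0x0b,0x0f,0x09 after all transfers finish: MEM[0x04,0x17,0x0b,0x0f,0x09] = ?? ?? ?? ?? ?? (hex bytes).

[0] 0x10->0x0b len=5 : 82 6d d4 ac 09
[1] 0x09->0x00 len=7 : c0 f5 82 6d d4 ac 09
[2] 0x12->0x05 len=8 : d4 ac 09 3b 18 f4 2b ef
query mem[0x04]=0xd4, mem[0x17]=0xf4, mem[0x0b]=0x2b, mem[0x0f]=0x09, mem[0x09]=0x18

MEM[0x04,0x17,0x0b,0x0f,0x09] = d4 f4 2b 09 18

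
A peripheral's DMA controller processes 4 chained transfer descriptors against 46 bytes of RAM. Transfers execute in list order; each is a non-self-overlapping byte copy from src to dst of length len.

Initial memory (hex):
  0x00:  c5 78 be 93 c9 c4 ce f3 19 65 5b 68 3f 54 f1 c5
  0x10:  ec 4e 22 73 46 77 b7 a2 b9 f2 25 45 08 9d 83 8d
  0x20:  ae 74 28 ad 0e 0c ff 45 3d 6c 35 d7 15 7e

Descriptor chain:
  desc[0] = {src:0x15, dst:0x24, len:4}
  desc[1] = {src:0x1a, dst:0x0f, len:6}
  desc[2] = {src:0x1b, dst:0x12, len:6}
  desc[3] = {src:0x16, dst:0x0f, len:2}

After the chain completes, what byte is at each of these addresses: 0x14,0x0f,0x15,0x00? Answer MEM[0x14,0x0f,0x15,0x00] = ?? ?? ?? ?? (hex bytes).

  after D0: wrote 4B at 0x24 = 77b7a2b9
  after D1: wrote 6B at 0x0f = 2545089d838d
  after D2: wrote 6B at 0x12 = 45089d838dae
  after D3: wrote 2B at 0x0f = 8dae
query mem[0x14]=0x9d, mem[0x0f]=0x8d, mem[0x15]=0x83, mem[0x00]=0xc5

MEM[0x14,0x0f,0x15,0x00] = 9d 8d 83 c5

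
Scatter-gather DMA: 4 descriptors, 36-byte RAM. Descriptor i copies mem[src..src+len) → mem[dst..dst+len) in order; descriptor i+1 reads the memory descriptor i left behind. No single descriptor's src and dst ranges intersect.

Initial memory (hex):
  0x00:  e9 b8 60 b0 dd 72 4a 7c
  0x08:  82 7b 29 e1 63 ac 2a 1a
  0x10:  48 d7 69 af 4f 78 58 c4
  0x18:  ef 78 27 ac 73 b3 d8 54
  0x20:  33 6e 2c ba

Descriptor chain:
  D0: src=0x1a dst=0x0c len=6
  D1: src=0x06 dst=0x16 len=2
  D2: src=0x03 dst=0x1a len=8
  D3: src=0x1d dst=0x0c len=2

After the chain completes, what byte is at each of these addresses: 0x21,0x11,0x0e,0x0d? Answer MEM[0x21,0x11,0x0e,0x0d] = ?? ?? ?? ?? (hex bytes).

#0 dst[0x0c+6] := {0x27,0xac,0x73,0xb3,0xd8,0x54}
#1 dst[0x16+2] := {0x4a,0x7c}
#2 dst[0x1a+8] := {0xb0,0xdd,0x72,0x4a,0x7c,0x82,0x7b,0x29}
#3 dst[0x0c+2] := {0x4a,0x7c}
query mem[0x21]=0x29, mem[0x11]=0x54, mem[0x0e]=0x73, mem[0x0d]=0x7c

MEM[0x21,0x11,0x0e,0x0d] = 29 54 73 7c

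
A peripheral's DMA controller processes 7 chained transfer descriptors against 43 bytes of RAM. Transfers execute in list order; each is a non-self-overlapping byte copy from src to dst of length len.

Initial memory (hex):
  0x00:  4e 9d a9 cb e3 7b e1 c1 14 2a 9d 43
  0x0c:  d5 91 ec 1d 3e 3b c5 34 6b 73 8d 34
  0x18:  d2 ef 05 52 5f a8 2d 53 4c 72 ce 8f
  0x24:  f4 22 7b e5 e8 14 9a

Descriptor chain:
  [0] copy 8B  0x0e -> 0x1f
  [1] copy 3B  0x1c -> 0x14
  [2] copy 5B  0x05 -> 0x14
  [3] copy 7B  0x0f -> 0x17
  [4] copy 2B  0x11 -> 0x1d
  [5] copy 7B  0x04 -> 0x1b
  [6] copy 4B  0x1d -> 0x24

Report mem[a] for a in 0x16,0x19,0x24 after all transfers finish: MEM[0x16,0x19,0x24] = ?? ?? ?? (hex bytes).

D0: mem[0x1f..0x26] <- [ec 1d 3e 3b c5 34 6b 73]
D1: mem[0x14..0x16] <- [5f a8 2d]
D2: mem[0x14..0x18] <- [7b e1 c1 14 2a]
D3: mem[0x17..0x1d] <- [1d 3e 3b c5 34 7b e1]
D4: mem[0x1d..0x1e] <- [3b c5]
D5: mem[0x1b..0x21] <- [e3 7b e1 c1 14 2a 9d]
D6: mem[0x24..0x27] <- [e1 c1 14 2a]
query mem[0x16]=0xc1, mem[0x19]=0x3b, mem[0x24]=0xe1

MEM[0x16,0x19,0x24] = c1 3b e1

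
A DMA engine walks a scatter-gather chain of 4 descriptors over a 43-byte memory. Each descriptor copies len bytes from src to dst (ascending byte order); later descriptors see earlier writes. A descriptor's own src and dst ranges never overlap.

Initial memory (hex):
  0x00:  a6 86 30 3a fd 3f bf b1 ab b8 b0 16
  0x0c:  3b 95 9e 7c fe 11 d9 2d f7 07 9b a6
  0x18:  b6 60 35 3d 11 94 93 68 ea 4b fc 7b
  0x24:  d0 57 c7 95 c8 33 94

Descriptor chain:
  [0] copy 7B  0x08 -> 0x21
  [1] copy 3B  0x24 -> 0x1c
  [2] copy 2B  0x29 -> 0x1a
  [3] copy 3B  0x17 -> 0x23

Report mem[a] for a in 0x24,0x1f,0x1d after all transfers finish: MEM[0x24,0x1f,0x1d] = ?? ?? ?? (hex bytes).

MEM[0x24,0x1f,0x1d] = b6 68 3b

  after D0: wrote 7B at 0x21 = abb8b0163b959e
  after D1: wrote 3B at 0x1c = 163b95
  after D2: wrote 2B at 0x1a = 3394
  after D3: wrote 3B at 0x23 = a6b660
query mem[0x24]=0xb6, mem[0x1f]=0x68, mem[0x1d]=0x3b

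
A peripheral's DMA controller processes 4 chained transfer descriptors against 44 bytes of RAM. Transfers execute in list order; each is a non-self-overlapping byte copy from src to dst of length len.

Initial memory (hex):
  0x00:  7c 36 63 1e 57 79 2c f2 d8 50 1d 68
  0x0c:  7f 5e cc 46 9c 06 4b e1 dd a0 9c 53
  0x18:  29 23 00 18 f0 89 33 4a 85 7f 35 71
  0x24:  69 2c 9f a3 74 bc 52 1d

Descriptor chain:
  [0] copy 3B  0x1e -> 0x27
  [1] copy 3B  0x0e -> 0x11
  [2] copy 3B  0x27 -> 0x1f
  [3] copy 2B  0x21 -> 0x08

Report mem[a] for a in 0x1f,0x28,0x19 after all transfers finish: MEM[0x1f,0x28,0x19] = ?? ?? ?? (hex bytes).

MEM[0x1f,0x28,0x19] = 33 4a 23

#0 dst[0x27+3] := {0x33,0x4a,0x85}
#1 dst[0x11+3] := {0xcc,0x46,0x9c}
#2 dst[0x1f+3] := {0x33,0x4a,0x85}
#3 dst[0x08+2] := {0x85,0x35}
query mem[0x1f]=0x33, mem[0x28]=0x4a, mem[0x19]=0x23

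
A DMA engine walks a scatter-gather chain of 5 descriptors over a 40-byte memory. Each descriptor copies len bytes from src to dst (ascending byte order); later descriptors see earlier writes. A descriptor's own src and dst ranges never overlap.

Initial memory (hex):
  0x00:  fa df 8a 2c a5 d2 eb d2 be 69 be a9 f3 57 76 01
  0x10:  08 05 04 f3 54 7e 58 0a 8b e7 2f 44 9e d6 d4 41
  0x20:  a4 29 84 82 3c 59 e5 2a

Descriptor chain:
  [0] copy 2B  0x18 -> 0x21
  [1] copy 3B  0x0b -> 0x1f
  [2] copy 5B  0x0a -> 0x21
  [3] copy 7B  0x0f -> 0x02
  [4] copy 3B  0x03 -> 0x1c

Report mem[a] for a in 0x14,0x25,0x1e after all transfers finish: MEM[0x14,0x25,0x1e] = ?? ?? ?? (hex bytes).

MEM[0x14,0x25,0x1e] = 54 76 04

[0] 0x18->0x21 len=2 : 8b e7
[1] 0x0b->0x1f len=3 : a9 f3 57
[2] 0x0a->0x21 len=5 : be a9 f3 57 76
[3] 0x0f->0x02 len=7 : 01 08 05 04 f3 54 7e
[4] 0x03->0x1c len=3 : 08 05 04
query mem[0x14]=0x54, mem[0x25]=0x76, mem[0x1e]=0x04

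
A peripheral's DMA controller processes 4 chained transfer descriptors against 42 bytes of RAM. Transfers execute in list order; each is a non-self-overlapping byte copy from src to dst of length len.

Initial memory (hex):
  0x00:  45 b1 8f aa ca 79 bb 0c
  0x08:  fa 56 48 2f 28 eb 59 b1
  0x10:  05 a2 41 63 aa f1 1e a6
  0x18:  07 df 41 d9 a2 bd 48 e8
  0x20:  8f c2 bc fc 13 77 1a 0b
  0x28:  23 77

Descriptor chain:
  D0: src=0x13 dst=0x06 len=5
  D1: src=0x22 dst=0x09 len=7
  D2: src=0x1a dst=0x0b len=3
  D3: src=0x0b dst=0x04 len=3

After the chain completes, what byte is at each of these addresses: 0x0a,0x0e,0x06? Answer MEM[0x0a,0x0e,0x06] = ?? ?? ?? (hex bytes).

MEM[0x0a,0x0e,0x06] = fc 0b a2

  after D0: wrote 5B at 0x06 = 63aaf11ea6
  after D1: wrote 7B at 0x09 = bcfc13771a0b23
  after D2: wrote 3B at 0x0b = 41d9a2
  after D3: wrote 3B at 0x04 = 41d9a2
query mem[0x0a]=0xfc, mem[0x0e]=0x0b, mem[0x06]=0xa2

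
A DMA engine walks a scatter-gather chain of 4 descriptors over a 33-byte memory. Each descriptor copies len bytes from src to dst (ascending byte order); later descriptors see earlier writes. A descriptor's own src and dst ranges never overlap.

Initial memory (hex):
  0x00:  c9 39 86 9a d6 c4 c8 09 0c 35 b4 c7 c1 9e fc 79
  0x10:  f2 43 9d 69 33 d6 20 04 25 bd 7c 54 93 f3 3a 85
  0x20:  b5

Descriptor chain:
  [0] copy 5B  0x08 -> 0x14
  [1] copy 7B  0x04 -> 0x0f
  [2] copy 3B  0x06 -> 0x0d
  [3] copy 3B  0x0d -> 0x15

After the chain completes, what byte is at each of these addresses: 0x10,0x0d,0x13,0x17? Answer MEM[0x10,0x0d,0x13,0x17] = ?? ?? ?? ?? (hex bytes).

MEM[0x10,0x0d,0x13,0x17] = c4 c8 0c 0c

  after D0: wrote 5B at 0x14 = 0c35b4c7c1
  after D1: wrote 7B at 0x0f = d6c4c8090c35b4
  after D2: wrote 3B at 0x0d = c8090c
  after D3: wrote 3B at 0x15 = c8090c
query mem[0x10]=0xc4, mem[0x0d]=0xc8, mem[0x13]=0x0c, mem[0x17]=0x0c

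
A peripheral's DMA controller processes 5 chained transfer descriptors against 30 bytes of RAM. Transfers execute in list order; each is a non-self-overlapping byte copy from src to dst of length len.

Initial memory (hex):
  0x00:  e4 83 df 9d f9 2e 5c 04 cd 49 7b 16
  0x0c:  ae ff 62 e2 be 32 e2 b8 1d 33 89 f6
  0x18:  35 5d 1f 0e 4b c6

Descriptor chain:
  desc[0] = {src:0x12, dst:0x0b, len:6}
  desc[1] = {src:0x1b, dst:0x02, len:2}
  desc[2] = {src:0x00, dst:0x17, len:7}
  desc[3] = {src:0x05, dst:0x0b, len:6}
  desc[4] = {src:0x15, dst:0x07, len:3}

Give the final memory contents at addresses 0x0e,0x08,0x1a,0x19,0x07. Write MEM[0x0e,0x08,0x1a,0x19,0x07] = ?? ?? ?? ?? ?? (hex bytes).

MEM[0x0e,0x08,0x1a,0x19,0x07] = cd 89 4b 0e 33

D0: mem[0x0b..0x10] <- [e2 b8 1d 33 89 f6]
D1: mem[0x02..0x03] <- [0e 4b]
D2: mem[0x17..0x1d] <- [e4 83 0e 4b f9 2e 5c]
D3: mem[0x0b..0x10] <- [2e 5c 04 cd 49 7b]
D4: mem[0x07..0x09] <- [33 89 e4]
query mem[0x0e]=0xcd, mem[0x08]=0x89, mem[0x1a]=0x4b, mem[0x19]=0x0e, mem[0x07]=0x33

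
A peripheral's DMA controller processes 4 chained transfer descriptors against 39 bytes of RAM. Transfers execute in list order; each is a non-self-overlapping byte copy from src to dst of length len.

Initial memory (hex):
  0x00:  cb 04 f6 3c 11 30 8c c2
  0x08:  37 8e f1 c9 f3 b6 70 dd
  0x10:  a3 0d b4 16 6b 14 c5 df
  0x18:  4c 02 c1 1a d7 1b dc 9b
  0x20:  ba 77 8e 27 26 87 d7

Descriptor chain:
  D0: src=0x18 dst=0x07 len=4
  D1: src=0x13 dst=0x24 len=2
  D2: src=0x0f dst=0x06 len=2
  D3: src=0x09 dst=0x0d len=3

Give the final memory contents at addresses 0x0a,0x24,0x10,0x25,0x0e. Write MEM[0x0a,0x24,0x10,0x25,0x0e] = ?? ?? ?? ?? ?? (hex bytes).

MEM[0x0a,0x24,0x10,0x25,0x0e] = 1a 16 a3 6b 1a

  after D0: wrote 4B at 0x07 = 4c02c11a
  after D1: wrote 2B at 0x24 = 166b
  after D2: wrote 2B at 0x06 = dda3
  after D3: wrote 3B at 0x0d = c11ac9
query mem[0x0a]=0x1a, mem[0x24]=0x16, mem[0x10]=0xa3, mem[0x25]=0x6b, mem[0x0e]=0x1a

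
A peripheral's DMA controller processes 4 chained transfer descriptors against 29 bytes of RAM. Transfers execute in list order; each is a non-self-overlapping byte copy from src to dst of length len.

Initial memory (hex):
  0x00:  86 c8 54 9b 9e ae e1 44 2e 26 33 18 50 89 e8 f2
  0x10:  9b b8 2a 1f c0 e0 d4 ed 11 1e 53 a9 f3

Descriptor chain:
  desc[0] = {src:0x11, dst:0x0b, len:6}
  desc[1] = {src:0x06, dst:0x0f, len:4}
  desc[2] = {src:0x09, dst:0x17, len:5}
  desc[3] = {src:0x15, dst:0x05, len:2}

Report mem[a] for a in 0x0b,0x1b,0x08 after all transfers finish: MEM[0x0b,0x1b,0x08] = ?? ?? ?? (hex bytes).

MEM[0x0b,0x1b,0x08] = b8 1f 2e

[0] 0x11->0x0b len=6 : b8 2a 1f c0 e0 d4
[1] 0x06->0x0f len=4 : e1 44 2e 26
[2] 0x09->0x17 len=5 : 26 33 b8 2a 1f
[3] 0x15->0x05 len=2 : e0 d4
query mem[0x0b]=0xb8, mem[0x1b]=0x1f, mem[0x08]=0x2e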